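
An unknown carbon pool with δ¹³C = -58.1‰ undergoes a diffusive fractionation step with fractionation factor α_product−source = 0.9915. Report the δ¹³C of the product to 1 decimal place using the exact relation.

-66.1‰

δ_product = (δ_source + 1000)·α − 1000
δ_product = (-58.1 + 1000) × 0.9915 − 1000
δ_product = 933.894 − 1000 = -66.11‰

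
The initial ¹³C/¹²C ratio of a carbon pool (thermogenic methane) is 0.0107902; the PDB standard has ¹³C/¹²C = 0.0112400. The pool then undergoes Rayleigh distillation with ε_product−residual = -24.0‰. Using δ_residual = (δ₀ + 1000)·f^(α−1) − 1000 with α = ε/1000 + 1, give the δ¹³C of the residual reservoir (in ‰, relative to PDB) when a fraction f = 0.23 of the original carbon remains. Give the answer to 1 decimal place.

-5.6‰

δ₀ = (0.0107902/0.0112400 − 1)×1000 = (0.959982 − 1)×1000 = -40.018‰
α − 1 = ε/1000 = -0.0240
f^(α−1) = 0.23^(-0.0240) = 1.035902
δ_res = (-40.018 + 1000) × 1.035902 − 1000 = 994.447 − 1000 = -5.55‰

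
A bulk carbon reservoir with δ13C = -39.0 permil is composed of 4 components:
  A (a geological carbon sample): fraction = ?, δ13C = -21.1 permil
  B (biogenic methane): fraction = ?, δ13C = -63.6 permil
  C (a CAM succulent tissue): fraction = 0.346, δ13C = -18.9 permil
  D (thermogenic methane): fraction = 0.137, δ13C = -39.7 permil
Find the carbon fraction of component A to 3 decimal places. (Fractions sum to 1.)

Let f_A and f_B be the unknown fractions; fractions sum to 1 so f_A + f_B = 0.517.
Mass balance: Σ fᵢ·δᵢ = δ_bulk ⇒ f_A·(-21.1) + f_B·(-63.6) = -39.0 − (-11.978) = -27.022
Substitute f_B = 0.517 − f_A:
f_A·(-21.1 − -63.6) = -27.022 − 0.517×(-63.6) = 5.860
f_A = 5.860 / 42.5 = 0.1379

0.138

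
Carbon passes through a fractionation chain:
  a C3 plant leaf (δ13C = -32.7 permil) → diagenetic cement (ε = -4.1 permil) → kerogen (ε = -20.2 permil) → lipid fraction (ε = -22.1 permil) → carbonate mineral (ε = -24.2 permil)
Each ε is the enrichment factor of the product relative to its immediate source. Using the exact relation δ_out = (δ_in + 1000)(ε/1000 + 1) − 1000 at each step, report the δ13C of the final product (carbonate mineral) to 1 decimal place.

step 1: δ = (-32.70 + 1000)·(-4.1/1000 + 1) − 1000 = -36.67 permil
step 2: δ = (-36.67 + 1000)·(-20.2/1000 + 1) − 1000 = -56.13 permil
step 3: δ = (-56.13 + 1000)·(-22.1/1000 + 1) − 1000 = -76.98 permil
step 4: δ = (-76.98 + 1000)·(-24.2/1000 + 1) − 1000 = -99.32 permil

-99.3 permil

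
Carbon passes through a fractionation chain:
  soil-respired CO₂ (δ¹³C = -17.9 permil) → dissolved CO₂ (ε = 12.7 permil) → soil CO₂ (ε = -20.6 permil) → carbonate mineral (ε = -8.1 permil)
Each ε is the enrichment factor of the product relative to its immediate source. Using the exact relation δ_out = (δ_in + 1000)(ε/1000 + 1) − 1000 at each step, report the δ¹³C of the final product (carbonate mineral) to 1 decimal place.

-33.8 permil

step 1: δ = (-17.90 + 1000)·(12.7/1000 + 1) − 1000 = -5.43 permil
step 2: δ = (-5.43 + 1000)·(-20.6/1000 + 1) − 1000 = -25.92 permil
step 3: δ = (-25.92 + 1000)·(-8.1/1000 + 1) − 1000 = -33.81 permil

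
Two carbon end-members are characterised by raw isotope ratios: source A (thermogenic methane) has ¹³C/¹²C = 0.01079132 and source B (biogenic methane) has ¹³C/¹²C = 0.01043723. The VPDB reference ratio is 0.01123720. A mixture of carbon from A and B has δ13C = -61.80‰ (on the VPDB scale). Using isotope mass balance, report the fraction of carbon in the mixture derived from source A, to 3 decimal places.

0.298

δ_A = (0.01079132/0.01123720 − 1)×1000 = (0.960321 − 1)×1000 = -39.679‰
δ_B = (0.01043723/0.01123720 − 1)×1000 = (0.928811 − 1)×1000 = -71.189‰
f_A = (δ_mix − δ_B)/(δ_A − δ_B) = (-61.80 − (-71.189))/(-39.679 − (-71.189))
f_A = 9.389 / 31.511 = 0.2980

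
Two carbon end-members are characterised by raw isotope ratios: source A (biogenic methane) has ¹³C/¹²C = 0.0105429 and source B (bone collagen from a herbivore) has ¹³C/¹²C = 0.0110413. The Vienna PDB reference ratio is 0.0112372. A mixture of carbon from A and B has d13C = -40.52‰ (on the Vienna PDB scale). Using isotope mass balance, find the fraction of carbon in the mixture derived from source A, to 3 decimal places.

0.521

δ_A = (0.0105429/0.0112372 − 1)×1000 = (0.938214 − 1)×1000 = -61.786‰
δ_B = (0.0110413/0.0112372 − 1)×1000 = (0.982567 − 1)×1000 = -17.433‰
f_A = (δ_mix − δ_B)/(δ_A − δ_B) = (-40.52 − (-17.433))/(-61.786 − (-17.433))
f_A = -23.087 / -44.353 = 0.5205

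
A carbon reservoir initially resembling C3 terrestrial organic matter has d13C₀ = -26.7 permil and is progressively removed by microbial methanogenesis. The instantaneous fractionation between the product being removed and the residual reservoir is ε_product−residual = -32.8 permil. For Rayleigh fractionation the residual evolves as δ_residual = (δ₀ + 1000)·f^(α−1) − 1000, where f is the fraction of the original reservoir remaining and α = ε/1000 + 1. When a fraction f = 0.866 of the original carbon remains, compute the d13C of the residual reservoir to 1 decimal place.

Rayleigh residual: δ_res = (δ₀ + 1000)·f^(α−1) − 1000
α = ε/1000 + 1 = 0.96720, so α − 1 = -0.03280
f^(α−1) = 0.866^(-0.03280) = 1.004730
δ_res = (-26.7 + 1000) × 1.004730 − 1000 = 977.904 − 1000 = -22.10 permil

-22.1 permil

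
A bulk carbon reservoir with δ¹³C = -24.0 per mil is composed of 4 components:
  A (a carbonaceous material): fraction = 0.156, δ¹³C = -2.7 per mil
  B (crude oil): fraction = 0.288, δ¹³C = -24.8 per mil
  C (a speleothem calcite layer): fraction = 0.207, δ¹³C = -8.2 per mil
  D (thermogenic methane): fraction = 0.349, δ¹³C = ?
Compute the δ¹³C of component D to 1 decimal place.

Isotope mass balance: δ_bulk = Σ fᵢ·δᵢ.
-24.0 = 0.156×(-2.7) + 0.288×(-24.8) + 0.207×(-8.2) + 0.349×δ_D
0.349·δ_D = -24.0 − (-9.261) = -14.739
δ_D = -14.739 / 0.349 = -42.23 per mil

-42.2 per mil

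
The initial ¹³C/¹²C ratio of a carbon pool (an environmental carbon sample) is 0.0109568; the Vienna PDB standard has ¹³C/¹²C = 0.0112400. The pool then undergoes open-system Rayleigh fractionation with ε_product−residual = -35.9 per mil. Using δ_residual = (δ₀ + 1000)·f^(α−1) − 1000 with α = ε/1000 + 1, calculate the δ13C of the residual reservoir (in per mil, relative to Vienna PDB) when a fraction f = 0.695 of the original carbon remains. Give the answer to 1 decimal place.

-12.4 per mil

δ₀ = (0.0109568/0.0112400 − 1)×1000 = (0.974804 − 1)×1000 = -25.196 per mil
α − 1 = ε/1000 = -0.0359
f^(α−1) = 0.695^(-0.0359) = 1.013148
δ_res = (-25.196 + 1000) × 1.013148 − 1000 = 987.621 − 1000 = -12.38 per mil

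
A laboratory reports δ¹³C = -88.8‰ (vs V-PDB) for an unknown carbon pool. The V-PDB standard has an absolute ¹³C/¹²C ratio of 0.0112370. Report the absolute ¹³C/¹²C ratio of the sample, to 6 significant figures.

0.0102392

R_sample = R_standard × (δ¹³C/1000 + 1)
R_sample = 0.0112370 × (-88.8/1000 + 1) = 0.0112370 × 0.911200
R_sample = 0.0102392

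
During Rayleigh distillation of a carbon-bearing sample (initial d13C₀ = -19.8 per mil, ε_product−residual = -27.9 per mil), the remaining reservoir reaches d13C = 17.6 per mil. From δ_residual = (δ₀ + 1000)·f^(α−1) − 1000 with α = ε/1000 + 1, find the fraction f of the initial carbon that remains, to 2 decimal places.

α − 1 = ε/1000 = -0.0279
(δ_res + 1000)/(δ₀ + 1000) = (17.6 + 1000)/(-19.8 + 1000) = 1017.6/980.2 = 1.038155
f = 1.038155^(1/-0.0279) = exp(ln(1.038155)/-0.0279) = exp(0.03745/-0.0279)
f = exp(-1.3421) = 0.2613

0.26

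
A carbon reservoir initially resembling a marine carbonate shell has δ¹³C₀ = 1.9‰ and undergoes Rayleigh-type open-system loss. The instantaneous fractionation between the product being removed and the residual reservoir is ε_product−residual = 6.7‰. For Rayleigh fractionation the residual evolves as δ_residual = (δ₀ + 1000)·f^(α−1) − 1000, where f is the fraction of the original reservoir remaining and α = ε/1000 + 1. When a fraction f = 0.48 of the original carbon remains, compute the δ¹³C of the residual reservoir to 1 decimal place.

Rayleigh residual: δ_res = (δ₀ + 1000)·f^(α−1) − 1000
α = ε/1000 + 1 = 1.00670, so α − 1 = 0.00670
f^(α−1) = 0.48^(0.00670) = 0.995094
δ_res = (1.9 + 1000) × 0.995094 − 1000 = 996.985 − 1000 = -3.01‰

-3.0‰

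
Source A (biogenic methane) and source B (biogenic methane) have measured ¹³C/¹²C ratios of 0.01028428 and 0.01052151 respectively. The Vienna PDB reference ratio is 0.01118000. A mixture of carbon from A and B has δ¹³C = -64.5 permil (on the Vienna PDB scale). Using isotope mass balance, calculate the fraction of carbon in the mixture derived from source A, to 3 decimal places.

0.264

δ_A = (0.01028428/0.01118000 − 1)×1000 = (0.919882 − 1)×1000 = -80.118 permil
δ_B = (0.01052151/0.01118000 − 1)×1000 = (0.941101 − 1)×1000 = -58.899 permil
f_A = (δ_mix − δ_B)/(δ_A − δ_B) = (-64.5 − (-58.899))/(-80.118 − (-58.899))
f_A = -5.601 / -21.219 = 0.2640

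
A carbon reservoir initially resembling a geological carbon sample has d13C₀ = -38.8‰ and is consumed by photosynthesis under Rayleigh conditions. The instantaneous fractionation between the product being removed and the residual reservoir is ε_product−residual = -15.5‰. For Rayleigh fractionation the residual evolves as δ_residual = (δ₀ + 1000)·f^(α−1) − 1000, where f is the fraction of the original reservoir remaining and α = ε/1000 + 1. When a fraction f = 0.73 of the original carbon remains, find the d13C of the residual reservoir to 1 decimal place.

Rayleigh residual: δ_res = (δ₀ + 1000)·f^(α−1) − 1000
α = ε/1000 + 1 = 0.98450, so α − 1 = -0.01550
f^(α−1) = 0.73^(-0.01550) = 1.004890
δ_res = (-38.8 + 1000) × 1.004890 − 1000 = 965.900 − 1000 = -34.10‰

-34.1‰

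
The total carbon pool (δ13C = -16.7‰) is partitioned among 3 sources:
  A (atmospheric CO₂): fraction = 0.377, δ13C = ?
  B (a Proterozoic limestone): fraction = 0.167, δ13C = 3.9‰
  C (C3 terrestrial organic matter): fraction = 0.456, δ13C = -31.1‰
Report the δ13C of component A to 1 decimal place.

-8.4‰

Isotope mass balance: δ_bulk = Σ fᵢ·δᵢ.
-16.7 = 0.377×δ_A + 0.167×(3.9) + 0.456×(-31.1)
0.377·δ_A = -16.7 − (-13.530) = -3.170
δ_A = -3.170 / 0.377 = -8.41‰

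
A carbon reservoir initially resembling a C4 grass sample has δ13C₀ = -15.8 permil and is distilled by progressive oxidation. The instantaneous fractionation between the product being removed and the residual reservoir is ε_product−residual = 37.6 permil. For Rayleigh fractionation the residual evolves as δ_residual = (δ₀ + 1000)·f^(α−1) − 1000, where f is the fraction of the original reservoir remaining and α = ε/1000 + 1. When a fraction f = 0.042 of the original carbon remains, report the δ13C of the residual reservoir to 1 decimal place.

Rayleigh residual: δ_res = (δ₀ + 1000)·f^(α−1) − 1000
α = ε/1000 + 1 = 1.03760, so α − 1 = 0.03760
f^(α−1) = 0.042^(0.03760) = 0.887634
δ_res = (-15.8 + 1000) × 0.887634 − 1000 = 873.610 − 1000 = -126.39 permil

-126.4 permil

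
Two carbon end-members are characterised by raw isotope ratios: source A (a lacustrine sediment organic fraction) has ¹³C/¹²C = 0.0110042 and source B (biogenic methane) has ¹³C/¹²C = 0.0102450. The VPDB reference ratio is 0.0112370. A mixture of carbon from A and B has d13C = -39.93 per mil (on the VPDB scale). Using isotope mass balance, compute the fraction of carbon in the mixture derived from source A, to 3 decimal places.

0.716

δ_A = (0.0110042/0.0112370 − 1)×1000 = (0.979283 − 1)×1000 = -20.717 per mil
δ_B = (0.0102450/0.0112370 − 1)×1000 = (0.911720 − 1)×1000 = -88.280 per mil
f_A = (δ_mix − δ_B)/(δ_A − δ_B) = (-39.93 − (-88.280))/(-20.717 − (-88.280))
f_A = 48.350 / 67.563 = 0.7156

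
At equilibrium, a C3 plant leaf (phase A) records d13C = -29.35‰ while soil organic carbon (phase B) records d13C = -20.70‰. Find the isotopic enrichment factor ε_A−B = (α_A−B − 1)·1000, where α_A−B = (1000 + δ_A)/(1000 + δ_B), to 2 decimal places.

-8.83‰

α_A−B = (1000 + -29.35) / (1000 + -20.70) = 970.65 / 979.30 = 0.991167
ε_A−B = (0.991167 − 1) × 1000 = -8.833‰
(The approximation ε ≈ δ_A − δ_B would give -8.65‰.)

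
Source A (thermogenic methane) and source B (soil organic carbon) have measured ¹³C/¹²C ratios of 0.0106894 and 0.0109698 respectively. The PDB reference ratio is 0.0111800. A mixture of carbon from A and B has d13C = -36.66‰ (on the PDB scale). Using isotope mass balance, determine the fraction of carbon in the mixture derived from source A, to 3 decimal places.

0.712

δ_A = (0.0106894/0.0111800 − 1)×1000 = (0.956118 − 1)×1000 = -43.882‰
δ_B = (0.0109698/0.0111800 − 1)×1000 = (0.981199 − 1)×1000 = -18.801‰
f_A = (δ_mix − δ_B)/(δ_A − δ_B) = (-36.66 − (-18.801))/(-43.882 − (-18.801))
f_A = -17.859 / -25.081 = 0.7120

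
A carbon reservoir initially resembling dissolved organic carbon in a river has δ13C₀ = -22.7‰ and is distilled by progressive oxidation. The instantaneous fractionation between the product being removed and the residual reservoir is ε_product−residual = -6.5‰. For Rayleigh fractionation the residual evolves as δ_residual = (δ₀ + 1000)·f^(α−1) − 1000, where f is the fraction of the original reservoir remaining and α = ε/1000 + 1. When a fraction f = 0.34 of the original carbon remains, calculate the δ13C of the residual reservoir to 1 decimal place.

-15.8‰

Rayleigh residual: δ_res = (δ₀ + 1000)·f^(α−1) − 1000
α = ε/1000 + 1 = 0.99350, so α − 1 = -0.00650
f^(α−1) = 0.34^(-0.00650) = 1.007037
δ_res = (-22.7 + 1000) × 1.007037 − 1000 = 984.177 − 1000 = -15.82‰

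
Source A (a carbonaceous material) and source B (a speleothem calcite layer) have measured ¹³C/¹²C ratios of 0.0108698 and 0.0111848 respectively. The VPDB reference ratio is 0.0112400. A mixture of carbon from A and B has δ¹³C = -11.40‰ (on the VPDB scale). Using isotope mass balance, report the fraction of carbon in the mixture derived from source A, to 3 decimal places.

δ_A = (0.0108698/0.0112400 − 1)×1000 = (0.967064 − 1)×1000 = -32.936‰
δ_B = (0.0111848/0.0112400 − 1)×1000 = (0.995089 − 1)×1000 = -4.911‰
f_A = (δ_mix − δ_B)/(δ_A − δ_B) = (-11.40 − (-4.911))/(-32.936 − (-4.911))
f_A = -6.489 / -28.025 = 0.2315

0.232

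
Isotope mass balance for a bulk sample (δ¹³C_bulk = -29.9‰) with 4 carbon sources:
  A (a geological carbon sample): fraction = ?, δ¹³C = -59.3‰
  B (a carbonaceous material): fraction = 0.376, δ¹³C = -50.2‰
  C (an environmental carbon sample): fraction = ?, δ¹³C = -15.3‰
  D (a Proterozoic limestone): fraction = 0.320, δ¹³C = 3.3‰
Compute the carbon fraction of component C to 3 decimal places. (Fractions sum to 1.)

Let f_C and f_A be the unknown fractions; fractions sum to 1 so f_C + f_A = 0.304.
Mass balance: Σ fᵢ·δᵢ = δ_bulk ⇒ f_C·(-15.3) + f_A·(-59.3) = -29.9 − (-17.819) = -12.081
Substitute f_A = 0.304 − f_C:
f_C·(-15.3 − -59.3) = -12.081 − 0.304×(-59.3) = 5.946
f_C = 5.946 / 44.0 = 0.1351

0.135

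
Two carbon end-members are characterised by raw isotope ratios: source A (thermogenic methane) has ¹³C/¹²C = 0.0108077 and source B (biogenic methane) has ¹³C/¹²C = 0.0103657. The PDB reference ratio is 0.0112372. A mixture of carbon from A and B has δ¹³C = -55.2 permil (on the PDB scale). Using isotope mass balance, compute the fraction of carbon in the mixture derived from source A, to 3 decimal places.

0.568

δ_A = (0.0108077/0.0112372 − 1)×1000 = (0.961779 − 1)×1000 = -38.221 permil
δ_B = (0.0103657/0.0112372 − 1)×1000 = (0.922445 − 1)×1000 = -77.555 permil
f_A = (δ_mix − δ_B)/(δ_A − δ_B) = (-55.2 − (-77.555))/(-38.221 − (-77.555))
f_A = 22.355 / 39.334 = 0.5683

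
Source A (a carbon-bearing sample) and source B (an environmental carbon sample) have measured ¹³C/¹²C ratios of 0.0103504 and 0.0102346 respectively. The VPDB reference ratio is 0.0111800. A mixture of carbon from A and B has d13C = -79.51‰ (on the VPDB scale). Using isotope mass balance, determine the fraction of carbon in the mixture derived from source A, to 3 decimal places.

0.488

δ_A = (0.0103504/0.0111800 − 1)×1000 = (0.925796 − 1)×1000 = -74.204‰
δ_B = (0.0102346/0.0111800 − 1)×1000 = (0.915438 − 1)×1000 = -84.562‰
f_A = (δ_mix − δ_B)/(δ_A − δ_B) = (-79.51 − (-84.562))/(-74.204 − (-84.562))
f_A = 5.052 / 10.358 = 0.4877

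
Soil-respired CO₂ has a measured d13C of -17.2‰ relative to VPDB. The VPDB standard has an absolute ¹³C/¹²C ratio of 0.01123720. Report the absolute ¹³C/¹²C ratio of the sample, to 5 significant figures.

R_sample = R_standard × (d13C/1000 + 1)
R_sample = 0.01123720 × (-17.2/1000 + 1) = 0.01123720 × 0.982800
R_sample = 0.0110439

0.011044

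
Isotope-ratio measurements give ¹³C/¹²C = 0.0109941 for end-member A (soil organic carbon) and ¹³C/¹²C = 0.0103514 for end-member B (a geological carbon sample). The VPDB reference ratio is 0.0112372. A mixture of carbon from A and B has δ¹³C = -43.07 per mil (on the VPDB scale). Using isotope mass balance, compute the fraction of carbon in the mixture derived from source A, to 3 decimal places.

δ_A = (0.0109941/0.0112372 − 1)×1000 = (0.978366 − 1)×1000 = -21.634 per mil
δ_B = (0.0103514/0.0112372 − 1)×1000 = (0.921173 − 1)×1000 = -78.827 per mil
f_A = (δ_mix − δ_B)/(δ_A − δ_B) = (-43.07 − (-78.827))/(-21.634 − (-78.827))
f_A = 35.757 / 57.194 = 0.6252

0.625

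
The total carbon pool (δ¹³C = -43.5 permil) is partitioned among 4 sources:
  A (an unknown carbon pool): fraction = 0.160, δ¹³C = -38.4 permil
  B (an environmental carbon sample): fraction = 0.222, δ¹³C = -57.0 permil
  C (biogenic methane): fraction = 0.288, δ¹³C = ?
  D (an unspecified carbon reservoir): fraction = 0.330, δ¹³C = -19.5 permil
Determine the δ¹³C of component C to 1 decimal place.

-63.4 permil

Isotope mass balance: δ_bulk = Σ fᵢ·δᵢ.
-43.5 = 0.160×(-38.4) + 0.222×(-57.0) + 0.288×δ_C + 0.330×(-19.5)
0.288·δ_C = -43.5 − (-25.233) = -18.267
δ_C = -18.267 / 0.288 = -63.43 permil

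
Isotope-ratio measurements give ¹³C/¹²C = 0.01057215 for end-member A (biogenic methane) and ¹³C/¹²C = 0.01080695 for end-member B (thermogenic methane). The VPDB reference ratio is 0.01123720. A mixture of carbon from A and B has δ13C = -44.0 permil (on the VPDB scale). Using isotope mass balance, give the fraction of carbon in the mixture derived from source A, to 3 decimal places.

δ_A = (0.01057215/0.01123720 − 1)×1000 = (0.940817 − 1)×1000 = -59.183 permil
δ_B = (0.01080695/0.01123720 − 1)×1000 = (0.961712 − 1)×1000 = -38.288 permil
f_A = (δ_mix − δ_B)/(δ_A − δ_B) = (-44.0 − (-38.288))/(-59.183 − (-38.288))
f_A = -5.712 / -20.895 = 0.2734

0.273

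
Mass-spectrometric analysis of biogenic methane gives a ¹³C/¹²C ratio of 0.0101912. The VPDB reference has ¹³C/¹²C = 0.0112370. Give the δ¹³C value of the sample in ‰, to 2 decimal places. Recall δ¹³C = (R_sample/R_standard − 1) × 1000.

δ¹³C = (R_sample / R_standard − 1) × 1000
R_sample / R_standard = 0.0101912 / 0.0112370 = 0.906932
δ¹³C = (0.906932 − 1) × 1000 = -93.068‰

-93.07‰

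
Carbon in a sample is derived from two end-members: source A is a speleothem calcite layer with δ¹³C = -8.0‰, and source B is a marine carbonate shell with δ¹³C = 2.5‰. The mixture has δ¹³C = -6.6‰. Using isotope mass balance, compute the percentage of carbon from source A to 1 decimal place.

δ_mix = f_A·δ_A + (1 − f_A)·δ_B  ⇒  f_A = (δ_mix − δ_B)/(δ_A − δ_B)
f_A = (-6.6 − (2.5)) / (-8.0 − (2.5))
f_A = -9.1 / -10.5 = 0.8667

86.7%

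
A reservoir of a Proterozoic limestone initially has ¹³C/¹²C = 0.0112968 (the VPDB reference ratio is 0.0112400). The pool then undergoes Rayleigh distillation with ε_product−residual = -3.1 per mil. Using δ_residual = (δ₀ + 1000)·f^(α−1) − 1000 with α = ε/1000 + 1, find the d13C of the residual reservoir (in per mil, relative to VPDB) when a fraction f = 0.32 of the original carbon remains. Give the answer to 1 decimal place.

δ₀ = (0.0112968/0.0112400 − 1)×1000 = (1.005053 − 1)×1000 = 5.053 per mil
α − 1 = ε/1000 = -0.0031
f^(α−1) = 0.32^(-0.0031) = 1.003538
δ_res = (5.053 + 1000) × 1.003538 − 1000 = 1008.610 − 1000 = 8.61 per mil

8.6 per mil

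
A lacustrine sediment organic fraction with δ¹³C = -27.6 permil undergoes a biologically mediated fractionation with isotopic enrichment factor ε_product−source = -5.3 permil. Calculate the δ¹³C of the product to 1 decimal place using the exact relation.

-32.8 permil

To first order, δ_product ≈ δ_source + ε = -32.9 permil.
Exactly, δ_product = (δ_source + 1000)·(ε/1000 + 1) − 1000.
δ_product = (-27.6 + 1000) × (-5.3/1000 + 1) − 1000
δ_product = -32.75 permil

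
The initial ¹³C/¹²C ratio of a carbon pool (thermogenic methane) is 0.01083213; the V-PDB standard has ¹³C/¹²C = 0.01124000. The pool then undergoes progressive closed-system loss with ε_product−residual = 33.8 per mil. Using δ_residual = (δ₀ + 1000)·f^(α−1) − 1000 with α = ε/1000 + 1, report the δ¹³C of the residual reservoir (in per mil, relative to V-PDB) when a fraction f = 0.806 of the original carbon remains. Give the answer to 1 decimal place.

-43.3 per mil

δ₀ = (0.01083213/0.01124000 − 1)×1000 = (0.963713 − 1)×1000 = -36.287 per mil
α − 1 = ε/1000 = 0.0338
f^(α−1) = 0.806^(0.0338) = 0.992737
δ_res = (-36.287 + 1000) × 0.992737 − 1000 = 956.713 − 1000 = -43.29 per mil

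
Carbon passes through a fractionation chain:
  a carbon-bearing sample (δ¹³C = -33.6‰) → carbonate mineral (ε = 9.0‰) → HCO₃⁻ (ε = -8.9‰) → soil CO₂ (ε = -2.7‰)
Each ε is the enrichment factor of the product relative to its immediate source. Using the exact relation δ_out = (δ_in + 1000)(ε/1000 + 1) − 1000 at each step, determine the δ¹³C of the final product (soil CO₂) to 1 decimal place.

step 1: δ = (-33.60 + 1000)·(9.0/1000 + 1) − 1000 = -24.90‰
step 2: δ = (-24.90 + 1000)·(-8.9/1000 + 1) − 1000 = -33.58‰
step 3: δ = (-33.58 + 1000)·(-2.7/1000 + 1) − 1000 = -36.19‰

-36.2‰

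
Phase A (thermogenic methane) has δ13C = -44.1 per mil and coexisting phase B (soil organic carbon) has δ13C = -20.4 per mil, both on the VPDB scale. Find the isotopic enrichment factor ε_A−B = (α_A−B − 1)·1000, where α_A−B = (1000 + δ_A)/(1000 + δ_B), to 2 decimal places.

α_A−B = (1000 + -44.1) / (1000 + -20.4) = 955.9 / 979.6 = 0.975806
ε_A−B = (0.975806 − 1) × 1000 = -24.194 per mil
(The approximation ε ≈ δ_A − δ_B would give -23.7 per mil.)

-24.19 per mil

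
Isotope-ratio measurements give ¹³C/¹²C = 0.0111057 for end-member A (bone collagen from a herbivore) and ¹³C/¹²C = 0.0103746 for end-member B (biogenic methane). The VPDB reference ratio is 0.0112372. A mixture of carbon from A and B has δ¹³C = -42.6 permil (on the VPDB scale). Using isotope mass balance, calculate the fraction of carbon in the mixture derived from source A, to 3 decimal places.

δ_A = (0.0111057/0.0112372 − 1)×1000 = (0.988298 − 1)×1000 = -11.702 permil
δ_B = (0.0103746/0.0112372 − 1)×1000 = (0.923237 − 1)×1000 = -76.763 permil
f_A = (δ_mix − δ_B)/(δ_A − δ_B) = (-42.6 − (-76.763))/(-11.702 − (-76.763))
f_A = 34.163 / 65.061 = 0.5251

0.525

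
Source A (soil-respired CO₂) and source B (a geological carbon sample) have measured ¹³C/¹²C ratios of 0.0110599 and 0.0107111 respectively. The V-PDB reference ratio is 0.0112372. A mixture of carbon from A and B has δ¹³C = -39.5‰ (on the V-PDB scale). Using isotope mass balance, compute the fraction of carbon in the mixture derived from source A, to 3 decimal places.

0.236

δ_A = (0.0110599/0.0112372 − 1)×1000 = (0.984222 − 1)×1000 = -15.778‰
δ_B = (0.0107111/0.0112372 − 1)×1000 = (0.953182 − 1)×1000 = -46.818‰
f_A = (δ_mix − δ_B)/(δ_A − δ_B) = (-39.5 − (-46.818))/(-15.778 − (-46.818))
f_A = 7.318 / 31.040 = 0.2358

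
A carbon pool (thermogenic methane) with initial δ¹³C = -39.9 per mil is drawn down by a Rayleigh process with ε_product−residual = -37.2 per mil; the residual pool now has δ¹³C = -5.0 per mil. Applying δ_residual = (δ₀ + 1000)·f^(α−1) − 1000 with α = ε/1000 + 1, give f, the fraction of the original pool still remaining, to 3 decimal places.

0.383

α − 1 = ε/1000 = -0.0372
(δ_res + 1000)/(δ₀ + 1000) = (-5.0 + 1000)/(-39.9 + 1000) = 995.0/960.1 = 1.036350
f = 1.036350^(1/-0.0372) = exp(ln(1.036350)/-0.0372) = exp(0.03571/-0.0372)
f = exp(-0.9598) = 0.3830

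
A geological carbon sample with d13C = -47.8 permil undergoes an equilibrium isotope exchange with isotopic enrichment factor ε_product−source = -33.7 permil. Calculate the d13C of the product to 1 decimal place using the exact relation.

To first order, δ_product ≈ δ_source + ε = -81.5 permil.
Exactly, δ_product = (δ_source + 1000)·(ε/1000 + 1) − 1000.
δ_product = (-47.8 + 1000) × (-33.7/1000 + 1) − 1000
δ_product = -79.89 permil

-79.9 permil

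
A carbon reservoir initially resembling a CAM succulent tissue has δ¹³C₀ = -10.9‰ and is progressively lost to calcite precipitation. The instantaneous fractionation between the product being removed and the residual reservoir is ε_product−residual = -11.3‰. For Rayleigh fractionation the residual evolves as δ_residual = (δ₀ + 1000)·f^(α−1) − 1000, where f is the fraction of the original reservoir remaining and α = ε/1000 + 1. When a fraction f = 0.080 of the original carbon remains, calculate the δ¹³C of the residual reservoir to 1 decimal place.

Rayleigh residual: δ_res = (δ₀ + 1000)·f^(α−1) − 1000
α = ε/1000 + 1 = 0.98870, so α − 1 = -0.01130
f^(α−1) = 0.080^(-0.01130) = 1.028952
δ_res = (-10.9 + 1000) × 1.028952 − 1000 = 1017.736 − 1000 = 17.74‰

17.7‰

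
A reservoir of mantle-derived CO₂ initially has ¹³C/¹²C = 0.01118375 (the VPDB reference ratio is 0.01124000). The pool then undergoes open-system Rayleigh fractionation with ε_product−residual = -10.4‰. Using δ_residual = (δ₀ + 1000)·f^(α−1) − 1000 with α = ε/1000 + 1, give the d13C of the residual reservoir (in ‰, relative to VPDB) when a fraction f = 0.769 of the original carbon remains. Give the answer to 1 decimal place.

δ₀ = (0.01118375/0.01124000 − 1)×1000 = (0.994996 − 1)×1000 = -5.004‰
α − 1 = ε/1000 = -0.0104
f^(α−1) = 0.769^(-0.0104) = 1.002735
δ_res = (-5.004 + 1000) × 1.002735 − 1000 = 997.717 − 1000 = -2.28‰

-2.3‰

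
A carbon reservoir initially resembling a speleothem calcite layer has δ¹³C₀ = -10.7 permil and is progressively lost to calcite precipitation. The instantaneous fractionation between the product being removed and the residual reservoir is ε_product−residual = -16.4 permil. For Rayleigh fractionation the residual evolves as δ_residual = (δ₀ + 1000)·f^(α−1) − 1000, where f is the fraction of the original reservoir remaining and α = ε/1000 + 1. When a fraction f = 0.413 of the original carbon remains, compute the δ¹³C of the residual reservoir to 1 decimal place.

Rayleigh residual: δ_res = (δ₀ + 1000)·f^(α−1) − 1000
α = ε/1000 + 1 = 0.98360, so α − 1 = -0.01640
f^(α−1) = 0.413^(-0.01640) = 1.014608
δ_res = (-10.7 + 1000) × 1.014608 − 1000 = 1003.752 − 1000 = 3.75 permil

3.8 permil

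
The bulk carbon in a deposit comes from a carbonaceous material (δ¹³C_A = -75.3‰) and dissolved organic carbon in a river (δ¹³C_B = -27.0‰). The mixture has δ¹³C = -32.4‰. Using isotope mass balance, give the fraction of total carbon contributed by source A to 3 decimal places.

δ_mix = f_A·δ_A + (1 − f_A)·δ_B  ⇒  f_A = (δ_mix − δ_B)/(δ_A − δ_B)
f_A = (-32.4 − (-27.0)) / (-75.3 − (-27.0))
f_A = -5.4 / -48.3 = 0.1118

0.112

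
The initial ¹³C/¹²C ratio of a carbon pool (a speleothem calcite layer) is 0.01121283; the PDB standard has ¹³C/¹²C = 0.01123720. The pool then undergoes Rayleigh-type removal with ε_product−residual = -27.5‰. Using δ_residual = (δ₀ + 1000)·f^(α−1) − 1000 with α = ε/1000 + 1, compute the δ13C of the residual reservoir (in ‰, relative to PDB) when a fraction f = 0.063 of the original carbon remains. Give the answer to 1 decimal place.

δ₀ = (0.01121283/0.01123720 − 1)×1000 = (0.997831 − 1)×1000 = -2.169‰
α − 1 = ε/1000 = -0.0275
f^(α−1) = 0.063^(-0.0275) = 1.078992
δ_res = (-2.169 + 1000) × 1.078992 − 1000 = 1076.652 − 1000 = 76.65‰

76.7‰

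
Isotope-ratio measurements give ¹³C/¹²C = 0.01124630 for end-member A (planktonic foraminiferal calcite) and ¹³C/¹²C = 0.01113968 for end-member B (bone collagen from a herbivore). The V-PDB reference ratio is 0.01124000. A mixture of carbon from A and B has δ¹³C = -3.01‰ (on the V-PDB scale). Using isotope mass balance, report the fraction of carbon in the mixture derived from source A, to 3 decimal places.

δ_A = (0.01124630/0.01124000 − 1)×1000 = (1.000560 − 1)×1000 = 0.560‰
δ_B = (0.01113968/0.01124000 − 1)×1000 = (0.991075 − 1)×1000 = -8.925‰
f_A = (δ_mix − δ_B)/(δ_A − δ_B) = (-3.01 − (-8.925))/(0.560 − (-8.925))
f_A = 5.915 / 9.486 = 0.6236

0.624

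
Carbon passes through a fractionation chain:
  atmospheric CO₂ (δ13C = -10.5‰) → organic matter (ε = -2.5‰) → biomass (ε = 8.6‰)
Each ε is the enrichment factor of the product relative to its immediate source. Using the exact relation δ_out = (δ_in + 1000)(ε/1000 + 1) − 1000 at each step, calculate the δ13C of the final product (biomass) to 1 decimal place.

step 1: δ = (-10.50 + 1000)·(-2.5/1000 + 1) − 1000 = -12.97‰
step 2: δ = (-12.97 + 1000)·(8.6/1000 + 1) − 1000 = -4.49‰

-4.5‰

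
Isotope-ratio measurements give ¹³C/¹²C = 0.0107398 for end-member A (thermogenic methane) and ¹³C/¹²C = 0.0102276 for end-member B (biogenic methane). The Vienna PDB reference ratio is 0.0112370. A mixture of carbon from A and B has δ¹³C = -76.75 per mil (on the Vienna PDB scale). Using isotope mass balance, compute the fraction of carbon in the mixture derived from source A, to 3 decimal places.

δ_A = (0.0107398/0.0112370 − 1)×1000 = (0.955753 − 1)×1000 = -44.247 per mil
δ_B = (0.0102276/0.0112370 − 1)×1000 = (0.910172 − 1)×1000 = -89.828 per mil
f_A = (δ_mix − δ_B)/(δ_A − δ_B) = (-76.75 − (-89.828))/(-44.247 − (-89.828))
f_A = 13.078 / 45.582 = 0.2869

0.287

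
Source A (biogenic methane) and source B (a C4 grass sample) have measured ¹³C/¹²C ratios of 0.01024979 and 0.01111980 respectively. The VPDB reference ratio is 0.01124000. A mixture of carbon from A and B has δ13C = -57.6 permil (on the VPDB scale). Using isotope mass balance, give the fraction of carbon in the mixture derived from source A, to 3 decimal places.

δ_A = (0.01024979/0.01124000 − 1)×1000 = (0.911903 − 1)×1000 = -88.097 permil
δ_B = (0.01111980/0.01124000 − 1)×1000 = (0.989306 − 1)×1000 = -10.694 permil
f_A = (δ_mix − δ_B)/(δ_A − δ_B) = (-57.6 − (-10.694))/(-88.097 − (-10.694))
f_A = -46.906 / -77.403 = 0.6060

0.606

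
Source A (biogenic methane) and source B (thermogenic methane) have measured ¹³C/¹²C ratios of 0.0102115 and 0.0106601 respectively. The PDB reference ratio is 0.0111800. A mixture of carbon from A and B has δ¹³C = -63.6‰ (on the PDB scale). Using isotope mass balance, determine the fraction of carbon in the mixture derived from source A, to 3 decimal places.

δ_A = (0.0102115/0.0111800 − 1)×1000 = (0.913372 − 1)×1000 = -86.628‰
δ_B = (0.0106601/0.0111800 − 1)×1000 = (0.953497 − 1)×1000 = -46.503‰
f_A = (δ_mix − δ_B)/(δ_A − δ_B) = (-63.6 − (-46.503))/(-86.628 − (-46.503))
f_A = -17.097 / -40.125 = 0.4261

0.426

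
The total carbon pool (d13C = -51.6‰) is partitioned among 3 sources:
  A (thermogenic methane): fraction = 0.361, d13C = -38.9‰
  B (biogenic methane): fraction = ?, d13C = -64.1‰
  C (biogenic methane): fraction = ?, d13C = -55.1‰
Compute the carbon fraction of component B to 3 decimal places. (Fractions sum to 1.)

Let f_B and f_C be the unknown fractions; fractions sum to 1 so f_B + f_C = 0.639.
Mass balance: Σ fᵢ·δᵢ = δ_bulk ⇒ f_B·(-64.1) + f_C·(-55.1) = -51.6 − (-14.043) = -37.557
Substitute f_C = 0.639 − f_B:
f_B·(-64.1 − -55.1) = -37.557 − 0.639×(-55.1) = -2.348
f_B = -2.348 / -9.0 = 0.2609

0.261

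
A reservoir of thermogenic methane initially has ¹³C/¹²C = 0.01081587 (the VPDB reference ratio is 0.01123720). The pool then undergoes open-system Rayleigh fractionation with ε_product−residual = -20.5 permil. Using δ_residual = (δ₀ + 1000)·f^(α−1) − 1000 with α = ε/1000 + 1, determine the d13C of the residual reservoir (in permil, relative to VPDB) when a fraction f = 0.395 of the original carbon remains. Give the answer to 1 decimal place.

δ₀ = (0.01081587/0.01123720 − 1)×1000 = (0.962506 − 1)×1000 = -37.494 permil
α − 1 = ε/1000 = -0.0205
f^(α−1) = 0.395^(-0.0205) = 1.019224
δ_res = (-37.494 + 1000) × 1.019224 − 1000 = 981.009 − 1000 = -18.99 permil

-19.0 permil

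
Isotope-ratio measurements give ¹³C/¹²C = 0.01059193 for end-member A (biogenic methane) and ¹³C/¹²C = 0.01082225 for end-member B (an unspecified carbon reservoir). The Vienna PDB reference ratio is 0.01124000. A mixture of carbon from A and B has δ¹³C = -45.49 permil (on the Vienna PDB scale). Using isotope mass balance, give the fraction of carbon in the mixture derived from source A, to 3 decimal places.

0.406

δ_A = (0.01059193/0.01124000 − 1)×1000 = (0.942343 − 1)×1000 = -57.657 permil
δ_B = (0.01082225/0.01124000 − 1)×1000 = (0.962834 − 1)×1000 = -37.166 permil
f_A = (δ_mix − δ_B)/(δ_A − δ_B) = (-45.49 − (-37.166))/(-57.657 − (-37.166))
f_A = -8.324 / -20.491 = 0.4062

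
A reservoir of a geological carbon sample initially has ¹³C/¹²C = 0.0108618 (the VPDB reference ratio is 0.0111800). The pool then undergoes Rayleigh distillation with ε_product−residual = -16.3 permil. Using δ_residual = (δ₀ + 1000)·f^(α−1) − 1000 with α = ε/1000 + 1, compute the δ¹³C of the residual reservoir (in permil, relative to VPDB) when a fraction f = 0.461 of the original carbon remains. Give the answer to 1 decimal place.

-16.1 permil

δ₀ = (0.0108618/0.0111800 − 1)×1000 = (0.971538 − 1)×1000 = -28.462 permil
α − 1 = ε/1000 = -0.0163
f^(α−1) = 0.461^(-0.0163) = 1.012702
δ_res = (-28.462 + 1000) × 1.012702 − 1000 = 983.879 − 1000 = -16.12 permil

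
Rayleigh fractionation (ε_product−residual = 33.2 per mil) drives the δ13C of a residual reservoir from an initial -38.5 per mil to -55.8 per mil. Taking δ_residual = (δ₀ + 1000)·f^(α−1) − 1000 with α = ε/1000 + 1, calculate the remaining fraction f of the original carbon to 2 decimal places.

0.58

α − 1 = ε/1000 = 0.0332
(δ_res + 1000)/(δ₀ + 1000) = (-55.8 + 1000)/(-38.5 + 1000) = 944.2/961.5 = 0.982007
f = 0.982007^(1/0.0332) = exp(ln(0.982007)/0.0332) = exp(-0.01816/0.0332)
f = exp(-0.5469) = 0.5788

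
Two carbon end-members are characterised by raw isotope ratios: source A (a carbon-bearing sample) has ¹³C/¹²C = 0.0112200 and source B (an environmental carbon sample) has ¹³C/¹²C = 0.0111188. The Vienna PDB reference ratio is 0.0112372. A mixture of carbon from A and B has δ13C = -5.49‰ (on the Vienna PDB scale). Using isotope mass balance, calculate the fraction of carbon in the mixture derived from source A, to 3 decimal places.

0.560

δ_A = (0.0112200/0.0112372 − 1)×1000 = (0.998469 − 1)×1000 = -1.531‰
δ_B = (0.0111188/0.0112372 − 1)×1000 = (0.989464 − 1)×1000 = -10.536‰
f_A = (δ_mix − δ_B)/(δ_A − δ_B) = (-5.49 − (-10.536))/(-1.531 − (-10.536))
f_A = 5.046 / 9.006 = 0.5604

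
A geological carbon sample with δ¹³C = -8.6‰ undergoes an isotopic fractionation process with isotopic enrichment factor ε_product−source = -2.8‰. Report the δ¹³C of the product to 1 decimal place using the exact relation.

-11.4‰

Exactly, δ_product = (δ_source + 1000)·(ε/1000 + 1) − 1000.
δ_product = (-8.6 + 1000) × (-2.8/1000 + 1) − 1000
δ_product = -11.38‰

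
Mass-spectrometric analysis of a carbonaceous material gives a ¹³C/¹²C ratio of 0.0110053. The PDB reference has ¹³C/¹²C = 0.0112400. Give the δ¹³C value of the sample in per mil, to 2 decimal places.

δ¹³C = (R_sample / R_standard − 1) × 1000
R_sample / R_standard = 0.0110053 / 0.0112400 = 0.979119
δ¹³C = (0.979119 − 1) × 1000 = -20.881 per mil

-20.88 per mil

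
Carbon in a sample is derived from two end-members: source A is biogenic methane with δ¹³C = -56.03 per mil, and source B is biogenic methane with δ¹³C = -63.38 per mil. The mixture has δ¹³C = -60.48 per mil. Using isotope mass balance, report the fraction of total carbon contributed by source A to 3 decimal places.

δ_mix = f_A·δ_A + (1 − f_A)·δ_B  ⇒  f_A = (δ_mix − δ_B)/(δ_A − δ_B)
f_A = (-60.48 − (-63.38)) / (-56.03 − (-63.38))
f_A = 2.90 / 7.35 = 0.3946

0.395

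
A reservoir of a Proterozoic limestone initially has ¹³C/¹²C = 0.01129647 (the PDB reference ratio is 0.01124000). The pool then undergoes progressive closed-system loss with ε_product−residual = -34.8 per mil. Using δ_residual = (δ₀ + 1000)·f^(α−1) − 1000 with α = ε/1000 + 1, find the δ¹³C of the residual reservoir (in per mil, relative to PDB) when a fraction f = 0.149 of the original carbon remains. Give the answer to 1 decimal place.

δ₀ = (0.01129647/0.01124000 − 1)×1000 = (1.005024 − 1)×1000 = 5.024 per mil
α − 1 = ε/1000 = -0.0348
f^(α−1) = 0.149^(-0.0348) = 1.068497
δ_res = (5.024 + 1000) × 1.068497 − 1000 = 1073.865 − 1000 = 73.86 per mil

73.9 per mil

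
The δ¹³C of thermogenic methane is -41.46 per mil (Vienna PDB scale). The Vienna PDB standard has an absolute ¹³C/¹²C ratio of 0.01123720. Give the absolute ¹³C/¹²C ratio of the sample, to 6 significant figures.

R_sample = R_standard × (δ¹³C/1000 + 1)
R_sample = 0.01123720 × (-41.46/1000 + 1) = 0.01123720 × 0.958540
R_sample = 0.0107713

0.0107713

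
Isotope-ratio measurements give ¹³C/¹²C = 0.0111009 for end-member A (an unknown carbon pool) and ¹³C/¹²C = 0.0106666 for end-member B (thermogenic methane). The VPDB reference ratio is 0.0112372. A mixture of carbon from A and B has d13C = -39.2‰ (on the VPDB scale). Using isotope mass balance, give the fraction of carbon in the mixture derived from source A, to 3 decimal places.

0.300

δ_A = (0.0111009/0.0112372 − 1)×1000 = (0.987871 − 1)×1000 = -12.129‰
δ_B = (0.0106666/0.0112372 − 1)×1000 = (0.949222 − 1)×1000 = -50.778‰
f_A = (δ_mix − δ_B)/(δ_A − δ_B) = (-39.2 − (-50.778))/(-12.129 − (-50.778))
f_A = 11.578 / 38.648 = 0.2996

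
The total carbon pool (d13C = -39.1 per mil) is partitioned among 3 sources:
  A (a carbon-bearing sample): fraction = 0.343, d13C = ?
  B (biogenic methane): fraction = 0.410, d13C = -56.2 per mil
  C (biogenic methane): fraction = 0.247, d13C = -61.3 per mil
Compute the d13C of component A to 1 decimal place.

Isotope mass balance: δ_bulk = Σ fᵢ·δᵢ.
-39.1 = 0.343×δ_A + 0.410×(-56.2) + 0.247×(-61.3)
0.343·δ_A = -39.1 − (-38.183) = -0.917
δ_A = -0.917 / 0.343 = -2.67 per mil

-2.7 per mil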